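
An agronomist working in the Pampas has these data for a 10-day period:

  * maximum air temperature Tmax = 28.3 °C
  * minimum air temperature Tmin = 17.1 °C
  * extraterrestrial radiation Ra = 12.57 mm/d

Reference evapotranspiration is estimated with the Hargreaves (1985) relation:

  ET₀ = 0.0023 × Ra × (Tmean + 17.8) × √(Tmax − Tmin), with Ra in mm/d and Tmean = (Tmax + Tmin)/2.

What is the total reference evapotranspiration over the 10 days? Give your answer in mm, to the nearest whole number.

Tmean = (28.3 + 17.1)/2 = 22.70 °C
ET₀ = 0.0023 × 12.57 × (22.70 + 17.8) × √11.2 = 0.0023 × 12.57 × 40.50 × 3.3466 = 3.9185 mm/d
Over 10 days: 3.9185 × 10 = 39.185 mm

39 mm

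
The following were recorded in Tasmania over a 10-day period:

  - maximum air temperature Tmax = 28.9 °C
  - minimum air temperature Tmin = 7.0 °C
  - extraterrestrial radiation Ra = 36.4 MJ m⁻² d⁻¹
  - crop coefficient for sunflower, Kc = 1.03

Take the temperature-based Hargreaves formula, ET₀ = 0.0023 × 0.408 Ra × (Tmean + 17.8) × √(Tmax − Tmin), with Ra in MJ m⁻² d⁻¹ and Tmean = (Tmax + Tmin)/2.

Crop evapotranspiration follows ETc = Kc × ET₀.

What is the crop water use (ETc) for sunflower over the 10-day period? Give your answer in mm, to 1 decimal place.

Tmean = (28.9 + 7.0)/2 = 17.95 °C
0.408 Ra = 0.408 × 36.4 = 14.8512 mm/d equivalent
ET₀ = 0.0023 × 14.8512 × (17.95 + 17.8) × √21.9 = 0.0023 × 14.8512 × 35.75 × 4.6797 = 5.7146 mm/d
ETc = Kc × ET₀ = 1.03 × 5.7146 = 5.8860 mm/d
Over 10 days: 5.8860 × 10 = 58.860 mm

58.9 mm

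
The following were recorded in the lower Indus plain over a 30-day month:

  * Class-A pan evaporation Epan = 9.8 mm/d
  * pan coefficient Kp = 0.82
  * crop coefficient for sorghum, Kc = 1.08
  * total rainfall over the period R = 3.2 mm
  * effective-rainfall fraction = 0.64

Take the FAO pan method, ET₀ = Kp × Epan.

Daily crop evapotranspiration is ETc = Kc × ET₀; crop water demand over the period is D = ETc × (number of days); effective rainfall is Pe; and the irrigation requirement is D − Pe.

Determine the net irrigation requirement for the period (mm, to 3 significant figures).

ET₀ = 0.82 × 9.8 = 8.0360 mm/d
ETc = Kc × ET₀ = 1.08 × 8.0360 = 8.6789 mm/d
Crop demand D = ETc × 30 d = 8.6789 × 30 = 260.367 mm
Pe = 0.64 × 3.2 = 2.048 mm
D − Pe = 260.367 − 2.048 = 258.319 mm

258 mm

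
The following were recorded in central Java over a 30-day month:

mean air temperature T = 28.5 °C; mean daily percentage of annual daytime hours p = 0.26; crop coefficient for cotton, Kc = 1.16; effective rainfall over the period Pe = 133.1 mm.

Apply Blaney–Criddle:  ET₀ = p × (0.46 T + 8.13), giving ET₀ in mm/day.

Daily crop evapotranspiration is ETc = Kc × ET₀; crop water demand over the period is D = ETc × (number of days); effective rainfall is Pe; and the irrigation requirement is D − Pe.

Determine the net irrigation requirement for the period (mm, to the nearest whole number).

ET₀ = 0.26 × (0.46 × 28.5 + 8.13) = 0.26 × 21.240 = 5.5224 mm/d
ETc = Kc × ET₀ = 1.16 × 5.5224 = 6.4060 mm/d
Crop demand D = ETc × 30 d = 6.4060 × 30 = 192.180 mm
D − Pe = 192.180 − 133.1 = 59.080 mm

59 mm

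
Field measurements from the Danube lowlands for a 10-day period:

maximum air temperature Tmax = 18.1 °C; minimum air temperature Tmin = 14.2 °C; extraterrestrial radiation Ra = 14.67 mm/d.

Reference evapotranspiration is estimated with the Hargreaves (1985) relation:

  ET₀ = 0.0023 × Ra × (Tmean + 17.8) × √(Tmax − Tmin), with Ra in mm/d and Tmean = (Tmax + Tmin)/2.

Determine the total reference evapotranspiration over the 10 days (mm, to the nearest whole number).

23 mm

Tmean = (18.1 + 14.2)/2 = 16.15 °C
ET₀ = 0.0023 × 14.67 × (16.15 + 17.8) × √3.9 = 0.0023 × 14.67 × 33.95 × 1.9748 = 2.2621 mm/d
Over 10 days: 2.2621 × 10 = 22.621 mm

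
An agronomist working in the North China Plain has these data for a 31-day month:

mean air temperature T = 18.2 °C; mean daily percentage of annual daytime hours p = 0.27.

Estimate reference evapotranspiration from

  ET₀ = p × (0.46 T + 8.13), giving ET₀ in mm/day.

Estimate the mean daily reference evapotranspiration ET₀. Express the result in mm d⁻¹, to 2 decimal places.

ET₀ = 0.27 × (0.46 × 18.2 + 8.13) = 0.27 × 16.502 = 4.4555 mm/d

4.46 mm d⁻¹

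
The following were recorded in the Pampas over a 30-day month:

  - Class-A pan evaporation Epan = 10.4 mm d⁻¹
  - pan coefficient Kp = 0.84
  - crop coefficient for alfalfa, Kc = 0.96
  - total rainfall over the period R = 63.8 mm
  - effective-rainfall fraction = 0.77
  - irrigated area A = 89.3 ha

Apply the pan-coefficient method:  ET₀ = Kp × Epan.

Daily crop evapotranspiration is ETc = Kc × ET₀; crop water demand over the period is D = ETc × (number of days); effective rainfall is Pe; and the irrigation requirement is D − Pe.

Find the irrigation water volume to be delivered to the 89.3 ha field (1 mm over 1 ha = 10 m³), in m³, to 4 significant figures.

180800 m³

ET₀ = 0.84 × 10.4 = 8.7360 mm/d
ETc = Kc × ET₀ = 0.96 × 8.7360 = 8.3866 mm/d
Crop demand D = ETc × 30 d = 8.3866 × 30 = 251.598 mm
Pe = 0.77 × 63.8 = 49.126 mm
D − Pe = 251.598 − 49.126 = 202.472 mm
Volume = 202.472 mm × 89.3 ha × 10 = 180807.5 m³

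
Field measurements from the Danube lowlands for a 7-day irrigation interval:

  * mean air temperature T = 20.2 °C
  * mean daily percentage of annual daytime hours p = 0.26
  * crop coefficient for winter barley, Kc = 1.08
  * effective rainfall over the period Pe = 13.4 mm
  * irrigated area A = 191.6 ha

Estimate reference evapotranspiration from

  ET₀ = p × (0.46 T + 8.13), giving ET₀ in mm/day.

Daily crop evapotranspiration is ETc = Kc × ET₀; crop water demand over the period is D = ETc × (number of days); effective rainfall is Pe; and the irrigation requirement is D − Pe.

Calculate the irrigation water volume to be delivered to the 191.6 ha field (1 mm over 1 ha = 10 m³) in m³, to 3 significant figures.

ET₀ = 0.26 × (0.46 × 20.2 + 8.13) = 0.26 × 17.422 = 4.5297 mm/d
ETc = Kc × ET₀ = 1.08 × 4.5297 = 4.8921 mm/d
Crop demand D = ETc × 7 d = 4.8921 × 7 = 34.245 mm
D − Pe = 34.245 − 13.4 = 20.845 mm
Volume = 20.845 mm × 191.6 ha × 10 = 39939.0 m³

39900 m³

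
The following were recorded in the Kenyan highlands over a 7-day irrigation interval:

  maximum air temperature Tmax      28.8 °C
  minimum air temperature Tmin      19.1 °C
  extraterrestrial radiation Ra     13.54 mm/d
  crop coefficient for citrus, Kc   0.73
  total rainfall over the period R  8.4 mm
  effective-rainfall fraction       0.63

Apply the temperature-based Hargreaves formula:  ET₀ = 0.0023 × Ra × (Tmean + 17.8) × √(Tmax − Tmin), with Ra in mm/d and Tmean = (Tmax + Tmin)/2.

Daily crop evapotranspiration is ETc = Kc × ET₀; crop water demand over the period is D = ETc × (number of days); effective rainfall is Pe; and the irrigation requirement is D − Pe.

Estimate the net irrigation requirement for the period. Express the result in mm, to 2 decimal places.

15.40 mm

Tmean = (28.8 + 19.1)/2 = 23.95 °C
ET₀ = 0.0023 × 13.54 × (23.95 + 17.8) × √9.7 = 0.0023 × 13.54 × 41.75 × 3.1145 = 4.0494 mm/d
ETc = Kc × ET₀ = 0.73 × 4.0494 = 2.9561 mm/d
Crop demand D = ETc × 7 d = 2.9561 × 7 = 20.693 mm
Pe = 0.63 × 8.4 = 5.292 mm
D − Pe = 20.693 − 5.292 = 15.401 mm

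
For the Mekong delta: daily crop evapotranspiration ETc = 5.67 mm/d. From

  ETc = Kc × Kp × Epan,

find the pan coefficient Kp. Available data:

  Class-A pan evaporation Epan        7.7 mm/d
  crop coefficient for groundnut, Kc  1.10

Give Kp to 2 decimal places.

ETc = Kc × Kp × Epan  ⇒  Kp = ETc / (Kc × Epan)
Kp = 5.67 / (1.10 × 7.7) = 5.67 / 8.470 = 0.6694

0.67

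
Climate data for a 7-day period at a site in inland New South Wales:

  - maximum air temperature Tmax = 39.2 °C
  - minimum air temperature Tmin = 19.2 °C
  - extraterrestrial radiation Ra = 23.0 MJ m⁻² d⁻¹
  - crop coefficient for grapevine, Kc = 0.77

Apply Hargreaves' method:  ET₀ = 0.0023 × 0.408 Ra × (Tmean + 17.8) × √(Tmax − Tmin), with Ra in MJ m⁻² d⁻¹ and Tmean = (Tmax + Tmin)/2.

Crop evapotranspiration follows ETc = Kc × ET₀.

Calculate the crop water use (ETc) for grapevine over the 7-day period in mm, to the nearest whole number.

Tmean = (39.2 + 19.2)/2 = 29.20 °C
0.408 Ra = 0.408 × 23.0 = 9.3840 mm/d equivalent
ET₀ = 0.0023 × 9.3840 × (29.20 + 17.8) × √20.0 = 0.0023 × 9.3840 × 47.00 × 4.4721 = 4.5365 mm/d
ETc = Kc × ET₀ = 0.77 × 4.5365 = 3.4931 mm/d
Over 7 days: 3.4931 × 7 = 24.452 mm

24 mm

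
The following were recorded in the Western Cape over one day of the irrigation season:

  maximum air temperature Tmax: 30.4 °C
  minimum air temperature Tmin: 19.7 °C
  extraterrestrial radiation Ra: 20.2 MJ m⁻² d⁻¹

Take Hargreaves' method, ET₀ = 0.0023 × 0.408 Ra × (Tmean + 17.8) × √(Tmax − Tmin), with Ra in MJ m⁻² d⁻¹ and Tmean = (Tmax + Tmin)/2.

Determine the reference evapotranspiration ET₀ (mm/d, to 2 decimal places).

2.66 mm/d

Tmean = (30.4 + 19.7)/2 = 25.05 °C
0.408 Ra = 0.408 × 20.2 = 8.2416 mm/d equivalent
ET₀ = 0.0023 × 8.2416 × (25.05 + 17.8) × √10.7 = 0.0023 × 8.2416 × 42.85 × 3.2711 = 2.6570 mm/d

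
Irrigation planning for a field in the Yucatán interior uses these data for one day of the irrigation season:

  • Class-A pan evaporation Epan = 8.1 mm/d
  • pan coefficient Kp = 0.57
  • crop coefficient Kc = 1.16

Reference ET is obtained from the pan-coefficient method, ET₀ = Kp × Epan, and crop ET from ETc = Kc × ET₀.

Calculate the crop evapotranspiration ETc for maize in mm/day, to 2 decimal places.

5.36 mm/day

ET₀ = 0.57 × 8.1 = 4.6170 mm/d
ETc = Kc × ET₀ = 1.16 × 4.6170 = 5.3557 mm/d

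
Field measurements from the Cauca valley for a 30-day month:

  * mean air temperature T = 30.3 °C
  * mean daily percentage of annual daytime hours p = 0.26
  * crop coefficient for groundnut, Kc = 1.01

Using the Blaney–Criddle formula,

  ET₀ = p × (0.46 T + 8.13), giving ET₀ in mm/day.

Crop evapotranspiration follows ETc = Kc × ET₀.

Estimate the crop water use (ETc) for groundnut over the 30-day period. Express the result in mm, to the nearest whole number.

174 mm

ET₀ = 0.26 × (0.46 × 30.3 + 8.13) = 0.26 × 22.068 = 5.7377 mm/d
ETc = Kc × ET₀ = 1.01 × 5.7377 = 5.7951 mm/d
Over 30 days: 5.7951 × 30 = 173.853 mm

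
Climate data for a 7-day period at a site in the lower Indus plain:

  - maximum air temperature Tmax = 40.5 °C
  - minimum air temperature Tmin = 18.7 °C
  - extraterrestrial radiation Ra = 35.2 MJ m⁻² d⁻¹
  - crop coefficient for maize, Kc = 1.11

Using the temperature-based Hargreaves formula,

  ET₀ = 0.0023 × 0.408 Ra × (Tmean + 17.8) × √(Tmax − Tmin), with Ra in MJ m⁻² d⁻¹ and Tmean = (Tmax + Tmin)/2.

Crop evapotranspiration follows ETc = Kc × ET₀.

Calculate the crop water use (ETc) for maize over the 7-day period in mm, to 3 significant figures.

Tmean = (40.5 + 18.7)/2 = 29.60 °C
0.408 Ra = 0.408 × 35.2 = 14.3616 mm/d equivalent
ET₀ = 0.0023 × 14.3616 × (29.60 + 17.8) × √21.8 = 0.0023 × 14.3616 × 47.40 × 4.6690 = 7.3103 mm/d
ETc = Kc × ET₀ = 1.11 × 7.3103 = 8.1144 mm/d
Over 7 days: 8.1144 × 7 = 56.801 mm

56.8 mm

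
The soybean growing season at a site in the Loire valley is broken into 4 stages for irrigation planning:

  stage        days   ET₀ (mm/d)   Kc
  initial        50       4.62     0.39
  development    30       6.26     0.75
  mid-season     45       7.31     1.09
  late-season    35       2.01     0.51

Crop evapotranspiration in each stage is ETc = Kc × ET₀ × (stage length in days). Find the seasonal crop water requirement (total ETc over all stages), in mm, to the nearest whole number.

initial: 0.39 × 4.62 × 50 = 90.09 mm
development: 0.75 × 6.26 × 30 = 140.85 mm
mid-season: 1.09 × 7.31 × 45 = 358.56 mm
late-season: 0.51 × 2.01 × 35 = 35.88 mm
Seasonal total = 625.38 mm

625 mm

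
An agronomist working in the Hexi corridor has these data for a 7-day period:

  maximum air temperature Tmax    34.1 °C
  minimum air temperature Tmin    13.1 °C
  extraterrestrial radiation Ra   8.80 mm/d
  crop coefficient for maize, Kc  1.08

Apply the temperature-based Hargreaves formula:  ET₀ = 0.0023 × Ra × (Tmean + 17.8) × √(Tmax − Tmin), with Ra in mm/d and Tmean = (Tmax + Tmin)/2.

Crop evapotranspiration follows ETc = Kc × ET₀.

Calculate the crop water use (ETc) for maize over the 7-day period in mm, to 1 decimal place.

Tmean = (34.1 + 13.1)/2 = 23.60 °C
ET₀ = 0.0023 × 8.80 × (23.60 + 17.8) × √21.0 = 0.0023 × 8.80 × 41.40 × 4.5826 = 3.8399 mm/d
ETc = Kc × ET₀ = 1.08 × 3.8399 = 4.1471 mm/d
Over 7 days: 4.1471 × 7 = 29.030 mm

29.0 mm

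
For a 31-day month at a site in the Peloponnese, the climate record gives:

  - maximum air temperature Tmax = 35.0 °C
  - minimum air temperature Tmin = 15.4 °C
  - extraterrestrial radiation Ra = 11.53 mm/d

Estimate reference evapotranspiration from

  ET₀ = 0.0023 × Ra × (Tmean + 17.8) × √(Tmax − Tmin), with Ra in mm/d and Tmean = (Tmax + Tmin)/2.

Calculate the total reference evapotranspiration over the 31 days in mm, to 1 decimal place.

156.5 mm

Tmean = (35.0 + 15.4)/2 = 25.20 °C
ET₀ = 0.0023 × 11.53 × (25.20 + 17.8) × √19.6 = 0.0023 × 11.53 × 43.00 × 4.4272 = 5.0484 mm/d
Over 31 days: 5.0484 × 31 = 156.500 mm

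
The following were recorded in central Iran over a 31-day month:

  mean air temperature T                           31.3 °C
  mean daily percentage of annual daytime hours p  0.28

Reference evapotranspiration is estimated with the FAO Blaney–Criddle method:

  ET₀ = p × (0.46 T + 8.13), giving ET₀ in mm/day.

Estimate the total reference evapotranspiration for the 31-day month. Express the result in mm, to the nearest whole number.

196 mm

ET₀ = 0.28 × (0.46 × 31.3 + 8.13) = 0.28 × 22.528 = 6.3078 mm/d
Monthly total = 6.3078 × 31 = 195.542 mm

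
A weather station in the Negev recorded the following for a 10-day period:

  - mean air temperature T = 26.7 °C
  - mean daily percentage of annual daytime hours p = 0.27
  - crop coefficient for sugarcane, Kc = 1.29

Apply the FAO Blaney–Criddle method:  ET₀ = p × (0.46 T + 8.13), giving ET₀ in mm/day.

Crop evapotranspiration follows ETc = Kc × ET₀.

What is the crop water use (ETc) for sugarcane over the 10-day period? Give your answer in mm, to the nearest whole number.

ET₀ = 0.27 × (0.46 × 26.7 + 8.13) = 0.27 × 20.412 = 5.5112 mm/d
ETc = Kc × ET₀ = 1.29 × 5.5112 = 7.1094 mm/d
Over 10 days: 7.1094 × 10 = 71.094 mm

71 mm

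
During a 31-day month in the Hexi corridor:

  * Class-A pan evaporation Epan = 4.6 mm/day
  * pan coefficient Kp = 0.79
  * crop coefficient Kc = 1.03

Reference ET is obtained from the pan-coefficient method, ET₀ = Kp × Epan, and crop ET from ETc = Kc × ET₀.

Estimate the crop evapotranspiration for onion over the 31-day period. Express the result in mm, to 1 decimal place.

116.0 mm

ET₀ = 0.79 × 4.6 = 3.6340 mm/d
ETc = Kc × ET₀ = 1.03 × 3.6340 = 3.7430 mm/d
Over 31 days: 3.7430 × 31 = 116.033 mm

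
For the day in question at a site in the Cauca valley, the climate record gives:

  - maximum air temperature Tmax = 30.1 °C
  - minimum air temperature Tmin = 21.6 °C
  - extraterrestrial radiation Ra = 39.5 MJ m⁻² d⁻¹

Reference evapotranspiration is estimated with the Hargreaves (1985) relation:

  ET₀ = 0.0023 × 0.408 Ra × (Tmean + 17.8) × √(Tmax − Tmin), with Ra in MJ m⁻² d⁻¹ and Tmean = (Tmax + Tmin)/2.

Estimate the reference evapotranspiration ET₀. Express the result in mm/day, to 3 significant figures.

4.72 mm/day

Tmean = (30.1 + 21.6)/2 = 25.85 °C
0.408 Ra = 0.408 × 39.5 = 16.1160 mm/d equivalent
ET₀ = 0.0023 × 16.1160 × (25.85 + 17.8) × √8.5 = 0.0023 × 16.1160 × 43.65 × 2.9155 = 4.7172 mm/d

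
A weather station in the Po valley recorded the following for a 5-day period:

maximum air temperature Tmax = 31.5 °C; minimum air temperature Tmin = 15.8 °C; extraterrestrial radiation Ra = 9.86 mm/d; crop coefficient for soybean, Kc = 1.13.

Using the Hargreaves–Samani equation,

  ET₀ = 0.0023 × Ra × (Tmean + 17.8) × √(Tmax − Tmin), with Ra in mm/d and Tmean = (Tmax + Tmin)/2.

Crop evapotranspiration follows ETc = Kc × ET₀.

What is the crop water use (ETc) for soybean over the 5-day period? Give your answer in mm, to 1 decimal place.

21.0 mm

Tmean = (31.5 + 15.8)/2 = 23.65 °C
ET₀ = 0.0023 × 9.86 × (23.65 + 17.8) × √15.7 = 0.0023 × 9.86 × 41.45 × 3.9623 = 3.7246 mm/d
ETc = Kc × ET₀ = 1.13 × 3.7246 = 4.2088 mm/d
Over 5 days: 4.2088 × 5 = 21.044 mm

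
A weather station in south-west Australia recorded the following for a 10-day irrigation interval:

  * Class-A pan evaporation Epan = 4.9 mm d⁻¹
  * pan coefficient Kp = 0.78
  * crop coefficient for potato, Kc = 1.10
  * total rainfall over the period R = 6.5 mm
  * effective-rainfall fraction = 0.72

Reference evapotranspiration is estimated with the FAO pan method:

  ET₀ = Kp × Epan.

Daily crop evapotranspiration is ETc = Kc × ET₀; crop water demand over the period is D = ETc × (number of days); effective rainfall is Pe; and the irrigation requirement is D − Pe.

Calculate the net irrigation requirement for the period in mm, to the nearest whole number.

37 mm

ET₀ = 0.78 × 4.9 = 3.8220 mm/d
ETc = Kc × ET₀ = 1.10 × 3.8220 = 4.2042 mm/d
Crop demand D = ETc × 10 d = 4.2042 × 10 = 42.042 mm
Pe = 0.72 × 6.5 = 4.680 mm
D − Pe = 42.042 − 4.680 = 37.362 mm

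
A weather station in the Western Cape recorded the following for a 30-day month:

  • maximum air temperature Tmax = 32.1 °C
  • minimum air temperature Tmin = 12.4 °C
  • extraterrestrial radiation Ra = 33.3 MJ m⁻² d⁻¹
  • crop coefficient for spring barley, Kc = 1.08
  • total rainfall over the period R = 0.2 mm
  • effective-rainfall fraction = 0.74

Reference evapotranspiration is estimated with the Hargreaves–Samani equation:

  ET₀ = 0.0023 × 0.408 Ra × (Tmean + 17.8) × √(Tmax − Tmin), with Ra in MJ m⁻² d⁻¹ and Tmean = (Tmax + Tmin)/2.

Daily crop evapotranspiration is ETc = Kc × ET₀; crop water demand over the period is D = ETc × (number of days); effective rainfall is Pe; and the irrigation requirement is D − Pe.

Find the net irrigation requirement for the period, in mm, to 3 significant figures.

180 mm

Tmean = (32.1 + 12.4)/2 = 22.25 °C
0.408 Ra = 0.408 × 33.3 = 13.5864 mm/d equivalent
ET₀ = 0.0023 × 13.5864 × (22.25 + 17.8) × √19.7 = 0.0023 × 13.5864 × 40.05 × 4.4385 = 5.5548 mm/d
ETc = Kc × ET₀ = 1.08 × 5.5548 = 5.9992 mm/d
Crop demand D = ETc × 30 d = 5.9992 × 30 = 179.976 mm
Pe = 0.74 × 0.2 = 0.148 mm
D − Pe = 179.976 − 0.148 = 179.828 mm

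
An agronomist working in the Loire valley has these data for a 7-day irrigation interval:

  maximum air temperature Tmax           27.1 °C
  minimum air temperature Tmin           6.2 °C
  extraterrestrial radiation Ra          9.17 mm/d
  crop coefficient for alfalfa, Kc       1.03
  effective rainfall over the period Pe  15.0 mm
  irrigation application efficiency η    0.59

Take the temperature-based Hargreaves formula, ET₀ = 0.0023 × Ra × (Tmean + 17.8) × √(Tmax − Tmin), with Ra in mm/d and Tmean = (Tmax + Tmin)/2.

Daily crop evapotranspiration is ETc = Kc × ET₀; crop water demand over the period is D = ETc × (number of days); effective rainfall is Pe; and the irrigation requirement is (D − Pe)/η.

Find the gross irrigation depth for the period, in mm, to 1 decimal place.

15.2 mm

Tmean = (27.1 + 6.2)/2 = 16.65 °C
ET₀ = 0.0023 × 9.17 × (16.65 + 17.8) × √20.9 = 0.0023 × 9.17 × 34.45 × 4.5717 = 3.3217 mm/d
ETc = Kc × ET₀ = 1.03 × 3.3217 = 3.4214 mm/d
Crop demand D = ETc × 7 d = 3.4214 × 7 = 23.950 mm
D − Pe = 23.950 − 15.0 = 8.950 mm
Gross irrigation = 8.950 / 0.59 = 15.169 mm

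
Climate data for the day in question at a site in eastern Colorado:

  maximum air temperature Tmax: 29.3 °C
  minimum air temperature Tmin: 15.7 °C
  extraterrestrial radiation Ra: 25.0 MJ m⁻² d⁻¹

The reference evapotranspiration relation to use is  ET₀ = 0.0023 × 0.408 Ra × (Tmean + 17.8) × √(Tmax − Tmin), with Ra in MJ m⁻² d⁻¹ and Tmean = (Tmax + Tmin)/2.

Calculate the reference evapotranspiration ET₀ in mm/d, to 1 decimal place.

3.5 mm/d

Tmean = (29.3 + 15.7)/2 = 22.50 °C
0.408 Ra = 0.408 × 25.0 = 10.2000 mm/d equivalent
ET₀ = 0.0023 × 10.2000 × (22.50 + 17.8) × √13.6 = 0.0023 × 10.2000 × 40.30 × 3.6878 = 3.4866 mm/d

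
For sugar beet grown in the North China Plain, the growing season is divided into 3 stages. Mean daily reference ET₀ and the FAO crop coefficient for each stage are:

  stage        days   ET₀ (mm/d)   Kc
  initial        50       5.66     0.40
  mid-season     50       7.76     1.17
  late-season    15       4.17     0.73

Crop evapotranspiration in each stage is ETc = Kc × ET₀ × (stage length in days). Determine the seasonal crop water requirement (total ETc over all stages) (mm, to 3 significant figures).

613 mm

initial: 0.40 × 5.66 × 50 = 113.20 mm
mid-season: 1.17 × 7.76 × 50 = 453.96 mm
late-season: 0.73 × 4.17 × 15 = 45.66 mm
Seasonal total = 612.82 mm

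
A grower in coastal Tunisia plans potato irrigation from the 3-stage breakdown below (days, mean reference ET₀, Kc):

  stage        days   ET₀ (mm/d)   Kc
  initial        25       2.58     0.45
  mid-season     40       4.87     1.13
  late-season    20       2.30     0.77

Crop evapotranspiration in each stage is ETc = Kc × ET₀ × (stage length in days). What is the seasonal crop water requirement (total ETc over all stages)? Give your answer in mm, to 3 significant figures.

initial: 0.45 × 2.58 × 25 = 29.03 mm
mid-season: 1.13 × 4.87 × 40 = 220.12 mm
late-season: 0.77 × 2.30 × 20 = 35.42 mm
Seasonal total = 284.57 mm

285 mm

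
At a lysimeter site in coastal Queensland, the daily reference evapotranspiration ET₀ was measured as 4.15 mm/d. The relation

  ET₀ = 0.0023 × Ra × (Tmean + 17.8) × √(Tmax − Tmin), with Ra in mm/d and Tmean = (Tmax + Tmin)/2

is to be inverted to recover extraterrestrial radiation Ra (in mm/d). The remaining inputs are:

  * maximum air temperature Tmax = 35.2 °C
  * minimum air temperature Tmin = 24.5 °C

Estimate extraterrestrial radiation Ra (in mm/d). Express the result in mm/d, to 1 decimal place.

11.6 mm/d

Tmean = 29.85 °C; √ΔT = 3.2711
Ra = ET₀ / [0.0023 × (Tmean+17.8) × √ΔT] = 4.15 / (0.0023 × 47.65 × 3.2711) = 11.576 mm/d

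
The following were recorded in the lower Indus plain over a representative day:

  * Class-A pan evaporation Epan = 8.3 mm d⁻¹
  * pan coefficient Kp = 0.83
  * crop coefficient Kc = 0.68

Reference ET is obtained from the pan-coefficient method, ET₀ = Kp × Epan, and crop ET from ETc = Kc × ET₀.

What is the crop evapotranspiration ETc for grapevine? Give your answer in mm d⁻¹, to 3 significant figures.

ET₀ = 0.83 × 8.3 = 6.8890 mm/d
ETc = Kc × ET₀ = 0.68 × 6.8890 = 4.6845 mm/d

4.68 mm d⁻¹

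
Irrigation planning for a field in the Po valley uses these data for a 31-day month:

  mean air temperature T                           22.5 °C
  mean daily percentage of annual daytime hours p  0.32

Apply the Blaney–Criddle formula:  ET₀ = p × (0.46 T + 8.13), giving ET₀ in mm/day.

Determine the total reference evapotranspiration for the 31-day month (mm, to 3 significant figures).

ET₀ = 0.32 × (0.46 × 22.5 + 8.13) = 0.32 × 18.480 = 5.9136 mm/d
Monthly total = 5.9136 × 31 = 183.322 mm

183 mm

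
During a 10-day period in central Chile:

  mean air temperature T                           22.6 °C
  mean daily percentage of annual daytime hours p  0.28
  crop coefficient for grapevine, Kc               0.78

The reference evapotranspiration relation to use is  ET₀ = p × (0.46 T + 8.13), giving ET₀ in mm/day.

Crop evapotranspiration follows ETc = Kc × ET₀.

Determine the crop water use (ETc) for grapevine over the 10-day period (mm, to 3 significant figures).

ET₀ = 0.28 × (0.46 × 22.6 + 8.13) = 0.28 × 18.526 = 5.1873 mm/d
ETc = Kc × ET₀ = 0.78 × 5.1873 = 4.0461 mm/d
Over 10 days: 4.0461 × 10 = 40.461 mm

40.5 mm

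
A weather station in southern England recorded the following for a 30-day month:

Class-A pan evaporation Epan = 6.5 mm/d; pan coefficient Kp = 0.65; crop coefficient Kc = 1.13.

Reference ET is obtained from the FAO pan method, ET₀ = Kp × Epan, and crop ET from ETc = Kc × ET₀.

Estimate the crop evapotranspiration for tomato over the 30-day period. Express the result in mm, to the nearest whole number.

143 mm

ET₀ = 0.65 × 6.5 = 4.2250 mm/d
ETc = Kc × ET₀ = 1.13 × 4.2250 = 4.7743 mm/d
Over 30 days: 4.7743 × 30 = 143.229 mm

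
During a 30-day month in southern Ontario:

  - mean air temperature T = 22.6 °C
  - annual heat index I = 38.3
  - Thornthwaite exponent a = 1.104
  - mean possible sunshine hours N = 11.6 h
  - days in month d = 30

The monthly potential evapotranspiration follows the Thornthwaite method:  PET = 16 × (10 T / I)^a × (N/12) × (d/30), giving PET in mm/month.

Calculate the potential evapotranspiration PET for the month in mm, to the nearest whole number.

110 mm

10T/I = 10 × 22.6 / 38.3 = 5.9008
(10T/I)^a = 5.9008^1.104 = 7.0972
Uncorrected PET = 16 × 7.0972 = 113.555 mm
Correction = (N/12)(d/30) = (11.6/12)(30/30) = 0.9667
PET = 113.555 × 0.9667 = 109.774 mm/month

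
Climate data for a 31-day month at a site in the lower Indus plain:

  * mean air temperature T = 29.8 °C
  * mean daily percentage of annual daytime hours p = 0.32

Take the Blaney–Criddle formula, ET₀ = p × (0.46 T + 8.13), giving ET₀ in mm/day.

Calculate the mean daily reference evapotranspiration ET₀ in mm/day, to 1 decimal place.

ET₀ = 0.32 × (0.46 × 29.8 + 8.13) = 0.32 × 21.838 = 6.9882 mm/d

7.0 mm/day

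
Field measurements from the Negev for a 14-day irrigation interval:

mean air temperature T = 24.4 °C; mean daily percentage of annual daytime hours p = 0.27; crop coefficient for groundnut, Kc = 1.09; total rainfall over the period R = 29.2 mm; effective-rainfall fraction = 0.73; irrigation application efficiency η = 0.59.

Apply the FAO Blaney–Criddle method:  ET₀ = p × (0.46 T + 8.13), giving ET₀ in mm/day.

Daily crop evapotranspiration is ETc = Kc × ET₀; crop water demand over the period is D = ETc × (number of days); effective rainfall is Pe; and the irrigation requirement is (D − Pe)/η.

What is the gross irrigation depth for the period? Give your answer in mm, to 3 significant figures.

99.0 mm

ET₀ = 0.27 × (0.46 × 24.4 + 8.13) = 0.27 × 19.354 = 5.2256 mm/d
ETc = Kc × ET₀ = 1.09 × 5.2256 = 5.6959 mm/d
Crop demand D = ETc × 14 d = 5.6959 × 14 = 79.743 mm
Pe = 0.73 × 29.2 = 21.316 mm
D − Pe = 79.743 − 21.316 = 58.427 mm
Gross irrigation = 58.427 / 0.59 = 99.029 mm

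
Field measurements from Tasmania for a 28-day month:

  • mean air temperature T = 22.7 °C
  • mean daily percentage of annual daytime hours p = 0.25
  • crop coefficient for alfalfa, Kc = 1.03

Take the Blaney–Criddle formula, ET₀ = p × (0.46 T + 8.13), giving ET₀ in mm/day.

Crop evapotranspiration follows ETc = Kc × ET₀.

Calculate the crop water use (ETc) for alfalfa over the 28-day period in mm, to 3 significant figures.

ET₀ = 0.25 × (0.46 × 22.7 + 8.13) = 0.25 × 18.572 = 4.6430 mm/d
ETc = Kc × ET₀ = 1.03 × 4.6430 = 4.7823 mm/d
Over 28 days: 4.7823 × 28 = 133.904 mm

134 mm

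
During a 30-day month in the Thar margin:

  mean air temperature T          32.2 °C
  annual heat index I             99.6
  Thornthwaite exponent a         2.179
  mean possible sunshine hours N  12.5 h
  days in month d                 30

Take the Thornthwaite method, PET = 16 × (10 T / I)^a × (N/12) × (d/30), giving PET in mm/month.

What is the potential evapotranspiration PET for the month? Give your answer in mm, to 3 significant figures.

10T/I = 10 × 32.2 / 99.6 = 3.2329
(10T/I)^a = 3.2329^2.179 = 12.8944
Uncorrected PET = 16 × 12.8944 = 206.310 mm
Correction = (N/12)(d/30) = (12.5/12)(30/30) = 1.0417
PET = 206.310 × 1.0417 = 214.913 mm/month

215 mm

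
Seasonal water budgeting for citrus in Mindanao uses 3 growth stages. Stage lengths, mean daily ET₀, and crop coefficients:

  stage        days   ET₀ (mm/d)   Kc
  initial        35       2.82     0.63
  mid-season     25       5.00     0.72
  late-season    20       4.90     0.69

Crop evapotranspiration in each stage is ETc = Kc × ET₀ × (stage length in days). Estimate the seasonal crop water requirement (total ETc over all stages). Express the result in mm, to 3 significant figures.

initial: 0.63 × 2.82 × 35 = 62.18 mm
mid-season: 0.72 × 5.00 × 25 = 90.00 mm
late-season: 0.69 × 4.90 × 20 = 67.62 mm
Seasonal total = 219.80 mm

220 mm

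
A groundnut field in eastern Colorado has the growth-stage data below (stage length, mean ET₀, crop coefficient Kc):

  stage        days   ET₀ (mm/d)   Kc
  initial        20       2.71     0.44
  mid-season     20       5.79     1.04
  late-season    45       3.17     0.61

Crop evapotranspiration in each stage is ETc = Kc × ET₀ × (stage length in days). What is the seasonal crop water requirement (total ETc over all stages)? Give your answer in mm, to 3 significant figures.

initial: 0.44 × 2.71 × 20 = 23.85 mm
mid-season: 1.04 × 5.79 × 20 = 120.43 mm
late-season: 0.61 × 3.17 × 45 = 87.02 mm
Seasonal total = 231.30 mm

231 mm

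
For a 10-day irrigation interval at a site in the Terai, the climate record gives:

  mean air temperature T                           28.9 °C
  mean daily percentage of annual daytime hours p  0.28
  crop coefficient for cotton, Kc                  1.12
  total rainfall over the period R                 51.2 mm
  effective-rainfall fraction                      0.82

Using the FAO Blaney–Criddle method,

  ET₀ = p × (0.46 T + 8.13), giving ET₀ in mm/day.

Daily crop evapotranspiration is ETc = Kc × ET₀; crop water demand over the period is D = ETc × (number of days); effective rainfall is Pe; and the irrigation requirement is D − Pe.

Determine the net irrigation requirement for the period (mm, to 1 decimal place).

25.2 mm

ET₀ = 0.28 × (0.46 × 28.9 + 8.13) = 0.28 × 21.424 = 5.9987 mm/d
ETc = Kc × ET₀ = 1.12 × 5.9987 = 6.7185 mm/d
Crop demand D = ETc × 10 d = 6.7185 × 10 = 67.185 mm
Pe = 0.82 × 51.2 = 41.984 mm
D − Pe = 67.185 − 41.984 = 25.201 mm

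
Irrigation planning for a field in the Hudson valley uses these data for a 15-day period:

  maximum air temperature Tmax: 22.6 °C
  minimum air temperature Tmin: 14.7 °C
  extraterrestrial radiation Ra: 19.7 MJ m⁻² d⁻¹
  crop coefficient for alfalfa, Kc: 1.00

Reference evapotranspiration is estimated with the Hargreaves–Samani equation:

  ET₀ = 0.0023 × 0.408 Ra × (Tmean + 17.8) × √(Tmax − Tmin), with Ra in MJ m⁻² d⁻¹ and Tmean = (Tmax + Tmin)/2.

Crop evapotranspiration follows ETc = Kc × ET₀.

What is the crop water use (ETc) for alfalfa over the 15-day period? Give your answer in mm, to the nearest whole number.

28 mm

Tmean = (22.6 + 14.7)/2 = 18.65 °C
0.408 Ra = 0.408 × 19.7 = 8.0376 mm/d equivalent
ET₀ = 0.0023 × 8.0376 × (18.65 + 17.8) × √7.9 = 0.0023 × 8.0376 × 36.45 × 2.8107 = 1.8939 mm/d
ETc = Kc × ET₀ = 1.00 × 1.8939 = 1.8939 mm/d
Over 15 days: 1.8939 × 15 = 28.409 mm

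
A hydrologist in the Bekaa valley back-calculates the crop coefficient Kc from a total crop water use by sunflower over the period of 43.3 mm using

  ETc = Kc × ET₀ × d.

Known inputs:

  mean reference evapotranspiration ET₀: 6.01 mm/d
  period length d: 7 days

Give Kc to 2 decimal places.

1.03

ETc = Kc × ET₀ × d  ⇒  Kc = ETc / (ET₀ × d)
Kc = 43.3 / (6.01 × 7) = 43.3 / 42.07 = 1.0292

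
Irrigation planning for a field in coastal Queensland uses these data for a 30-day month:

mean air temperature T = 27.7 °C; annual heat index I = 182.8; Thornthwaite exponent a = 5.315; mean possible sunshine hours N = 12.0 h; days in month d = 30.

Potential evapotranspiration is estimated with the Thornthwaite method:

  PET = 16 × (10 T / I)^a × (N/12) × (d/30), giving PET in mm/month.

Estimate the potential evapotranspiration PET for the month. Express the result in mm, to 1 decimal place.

145.7 mm

10T/I = 10 × 27.7 / 182.8 = 1.5153
(10T/I)^a = 1.5153^5.315 = 9.1065
Uncorrected PET = 16 × 9.1065 = 145.704 mm
Correction = (N/12)(d/30) = (12.0/12)(30/30) = 1.0000
PET = 145.704 × 1.0000 = 145.704 mm/month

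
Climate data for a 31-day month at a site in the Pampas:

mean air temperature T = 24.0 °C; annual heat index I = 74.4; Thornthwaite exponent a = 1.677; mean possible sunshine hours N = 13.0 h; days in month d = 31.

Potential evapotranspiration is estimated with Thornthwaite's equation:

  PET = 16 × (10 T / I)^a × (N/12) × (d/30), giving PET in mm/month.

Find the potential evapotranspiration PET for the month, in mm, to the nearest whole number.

10T/I = 10 × 24.0 / 74.4 = 3.2258
(10T/I)^a = 3.2258^1.677 = 7.1283
Uncorrected PET = 16 × 7.1283 = 114.053 mm
Correction = (N/12)(d/30) = (13.0/12)(31/30) = 1.1194
PET = 114.053 × 1.1194 = 127.671 mm/month

128 mm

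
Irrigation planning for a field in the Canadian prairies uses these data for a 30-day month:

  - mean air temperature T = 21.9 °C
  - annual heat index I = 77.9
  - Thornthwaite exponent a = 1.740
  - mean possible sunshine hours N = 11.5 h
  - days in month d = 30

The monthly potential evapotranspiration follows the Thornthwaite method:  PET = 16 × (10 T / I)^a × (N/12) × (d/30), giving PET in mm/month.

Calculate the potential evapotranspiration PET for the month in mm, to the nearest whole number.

93 mm

10T/I = 10 × 21.9 / 77.9 = 2.8113
(10T/I)^a = 2.8113^1.740 = 6.0409
Uncorrected PET = 16 × 6.0409 = 96.654 mm
Correction = (N/12)(d/30) = (11.5/12)(30/30) = 0.9583
PET = 96.654 × 0.9583 = 92.624 mm/month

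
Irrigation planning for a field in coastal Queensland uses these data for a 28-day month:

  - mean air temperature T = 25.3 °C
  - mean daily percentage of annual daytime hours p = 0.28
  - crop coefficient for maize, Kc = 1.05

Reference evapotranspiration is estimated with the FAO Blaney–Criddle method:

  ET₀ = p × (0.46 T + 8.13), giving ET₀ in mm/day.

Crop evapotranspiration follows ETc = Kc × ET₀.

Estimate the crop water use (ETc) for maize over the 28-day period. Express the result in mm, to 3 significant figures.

ET₀ = 0.28 × (0.46 × 25.3 + 8.13) = 0.28 × 19.768 = 5.5350 mm/d
ETc = Kc × ET₀ = 1.05 × 5.5350 = 5.8118 mm/d
Over 28 days: 5.8118 × 28 = 162.730 mm

163 mm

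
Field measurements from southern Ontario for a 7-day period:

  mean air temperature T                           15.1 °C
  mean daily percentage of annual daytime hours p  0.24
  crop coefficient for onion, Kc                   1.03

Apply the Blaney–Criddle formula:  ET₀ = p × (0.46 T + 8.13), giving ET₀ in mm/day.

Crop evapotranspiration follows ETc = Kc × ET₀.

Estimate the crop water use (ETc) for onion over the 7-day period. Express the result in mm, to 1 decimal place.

ET₀ = 0.24 × (0.46 × 15.1 + 8.13) = 0.24 × 15.076 = 3.6182 mm/d
ETc = Kc × ET₀ = 1.03 × 3.6182 = 3.7267 mm/d
Over 7 days: 3.7267 × 7 = 26.087 mm

26.1 mm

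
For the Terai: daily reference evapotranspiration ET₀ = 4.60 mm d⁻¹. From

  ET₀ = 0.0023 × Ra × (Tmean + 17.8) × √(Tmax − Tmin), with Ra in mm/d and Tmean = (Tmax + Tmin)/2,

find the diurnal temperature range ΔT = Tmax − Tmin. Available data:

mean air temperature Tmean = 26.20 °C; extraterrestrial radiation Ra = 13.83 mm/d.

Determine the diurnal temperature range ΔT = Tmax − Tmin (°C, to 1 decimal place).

10.8 °C

√ΔT = ET₀ / [0.0023 × Ra × (Tmean+17.8)] = 4.60 / (0.0023 × 13.83 × 44.00) = 3.2867
ΔT = 3.2867² = 10.802 °C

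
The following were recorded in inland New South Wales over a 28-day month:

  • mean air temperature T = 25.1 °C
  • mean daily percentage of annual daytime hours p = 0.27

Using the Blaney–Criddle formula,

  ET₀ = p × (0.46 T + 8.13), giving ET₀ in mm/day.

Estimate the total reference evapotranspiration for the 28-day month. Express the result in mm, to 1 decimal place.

148.8 mm

ET₀ = 0.27 × (0.46 × 25.1 + 8.13) = 0.27 × 19.676 = 5.3125 mm/d
Monthly total = 5.3125 × 28 = 148.750 mm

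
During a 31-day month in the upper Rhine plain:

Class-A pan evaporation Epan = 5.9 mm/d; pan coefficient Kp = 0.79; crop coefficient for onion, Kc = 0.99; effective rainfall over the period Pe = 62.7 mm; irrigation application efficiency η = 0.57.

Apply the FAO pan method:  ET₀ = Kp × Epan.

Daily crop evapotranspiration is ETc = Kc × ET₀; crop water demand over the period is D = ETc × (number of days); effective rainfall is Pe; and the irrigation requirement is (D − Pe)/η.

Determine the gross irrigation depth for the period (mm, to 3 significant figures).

ET₀ = 0.79 × 5.9 = 4.6610 mm/d
ETc = Kc × ET₀ = 0.99 × 4.6610 = 4.6144 mm/d
Crop demand D = ETc × 31 d = 4.6144 × 31 = 143.046 mm
D − Pe = 143.046 − 62.7 = 80.346 mm
Gross irrigation = 80.346 / 0.57 = 140.958 mm

141 mm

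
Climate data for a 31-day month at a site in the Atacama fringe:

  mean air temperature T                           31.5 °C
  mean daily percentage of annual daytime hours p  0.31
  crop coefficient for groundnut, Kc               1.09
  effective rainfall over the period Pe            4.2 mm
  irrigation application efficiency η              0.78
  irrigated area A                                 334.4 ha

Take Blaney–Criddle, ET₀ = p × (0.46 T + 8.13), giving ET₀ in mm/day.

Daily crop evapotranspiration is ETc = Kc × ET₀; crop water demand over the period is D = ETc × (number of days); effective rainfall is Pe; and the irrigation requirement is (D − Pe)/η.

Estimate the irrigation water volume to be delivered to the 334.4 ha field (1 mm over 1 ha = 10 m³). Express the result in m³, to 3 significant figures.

998000 m³

ET₀ = 0.31 × (0.46 × 31.5 + 8.13) = 0.31 × 22.620 = 7.0122 mm/d
ETc = Kc × ET₀ = 1.09 × 7.0122 = 7.6433 mm/d
Crop demand D = ETc × 31 d = 7.6433 × 31 = 236.942 mm
D − Pe = 236.942 − 4.2 = 232.742 mm
Gross irrigation = 232.742 / 0.78 = 298.387 mm
Volume = 298.387 mm × 334.4 ha × 10 = 997806.1 m³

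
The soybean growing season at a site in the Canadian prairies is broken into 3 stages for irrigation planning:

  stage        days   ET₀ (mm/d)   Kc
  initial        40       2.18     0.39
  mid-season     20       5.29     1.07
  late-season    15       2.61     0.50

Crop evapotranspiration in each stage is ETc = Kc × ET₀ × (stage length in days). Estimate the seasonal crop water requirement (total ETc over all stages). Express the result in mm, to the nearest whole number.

167 mm

initial: 0.39 × 2.18 × 40 = 34.01 mm
mid-season: 1.07 × 5.29 × 20 = 113.21 mm
late-season: 0.50 × 2.61 × 15 = 19.58 mm
Seasonal total = 166.80 mm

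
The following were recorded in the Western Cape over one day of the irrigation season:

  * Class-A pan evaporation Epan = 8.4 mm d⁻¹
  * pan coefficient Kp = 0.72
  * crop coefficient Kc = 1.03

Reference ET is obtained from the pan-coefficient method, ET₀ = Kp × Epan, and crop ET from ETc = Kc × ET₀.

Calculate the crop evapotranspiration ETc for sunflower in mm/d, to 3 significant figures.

ET₀ = 0.72 × 8.4 = 6.0480 mm/d
ETc = Kc × ET₀ = 1.03 × 6.0480 = 6.2294 mm/d

6.23 mm/d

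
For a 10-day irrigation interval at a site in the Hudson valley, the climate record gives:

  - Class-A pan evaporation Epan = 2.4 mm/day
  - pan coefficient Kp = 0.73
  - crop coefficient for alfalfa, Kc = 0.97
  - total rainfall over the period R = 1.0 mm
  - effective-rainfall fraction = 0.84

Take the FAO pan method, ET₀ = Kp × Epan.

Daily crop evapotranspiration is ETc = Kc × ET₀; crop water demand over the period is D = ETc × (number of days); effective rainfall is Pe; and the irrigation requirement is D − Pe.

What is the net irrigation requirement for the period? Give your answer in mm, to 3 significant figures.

16.2 mm

ET₀ = 0.73 × 2.4 = 1.7520 mm/d
ETc = Kc × ET₀ = 0.97 × 1.7520 = 1.6994 mm/d
Crop demand D = ETc × 10 d = 1.6994 × 10 = 16.994 mm
Pe = 0.84 × 1.0 = 0.840 mm
D − Pe = 16.994 − 0.840 = 16.154 mm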